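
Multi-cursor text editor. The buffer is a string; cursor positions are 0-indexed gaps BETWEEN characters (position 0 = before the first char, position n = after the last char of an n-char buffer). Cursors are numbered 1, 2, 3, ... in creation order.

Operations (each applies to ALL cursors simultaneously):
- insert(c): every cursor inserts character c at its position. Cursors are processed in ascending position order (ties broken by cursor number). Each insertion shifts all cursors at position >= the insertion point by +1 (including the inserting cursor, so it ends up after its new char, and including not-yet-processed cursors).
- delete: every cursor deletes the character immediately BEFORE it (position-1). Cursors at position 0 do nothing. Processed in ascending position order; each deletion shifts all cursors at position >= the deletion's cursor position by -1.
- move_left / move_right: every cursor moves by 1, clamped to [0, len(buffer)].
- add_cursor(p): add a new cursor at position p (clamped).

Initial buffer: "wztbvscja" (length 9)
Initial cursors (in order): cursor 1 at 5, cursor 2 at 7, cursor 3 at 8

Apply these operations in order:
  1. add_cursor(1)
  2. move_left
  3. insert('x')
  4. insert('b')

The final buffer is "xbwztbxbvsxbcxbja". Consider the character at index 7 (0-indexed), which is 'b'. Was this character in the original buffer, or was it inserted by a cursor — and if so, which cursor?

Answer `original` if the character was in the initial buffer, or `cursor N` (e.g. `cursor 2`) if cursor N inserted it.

Answer: cursor 1

Derivation:
After op 1 (add_cursor(1)): buffer="wztbvscja" (len 9), cursors c4@1 c1@5 c2@7 c3@8, authorship .........
After op 2 (move_left): buffer="wztbvscja" (len 9), cursors c4@0 c1@4 c2@6 c3@7, authorship .........
After op 3 (insert('x')): buffer="xwztbxvsxcxja" (len 13), cursors c4@1 c1@6 c2@9 c3@11, authorship 4....1..2.3..
After op 4 (insert('b')): buffer="xbwztbxbvsxbcxbja" (len 17), cursors c4@2 c1@8 c2@12 c3@15, authorship 44....11..22.33..
Authorship (.=original, N=cursor N): 4 4 . . . . 1 1 . . 2 2 . 3 3 . .
Index 7: author = 1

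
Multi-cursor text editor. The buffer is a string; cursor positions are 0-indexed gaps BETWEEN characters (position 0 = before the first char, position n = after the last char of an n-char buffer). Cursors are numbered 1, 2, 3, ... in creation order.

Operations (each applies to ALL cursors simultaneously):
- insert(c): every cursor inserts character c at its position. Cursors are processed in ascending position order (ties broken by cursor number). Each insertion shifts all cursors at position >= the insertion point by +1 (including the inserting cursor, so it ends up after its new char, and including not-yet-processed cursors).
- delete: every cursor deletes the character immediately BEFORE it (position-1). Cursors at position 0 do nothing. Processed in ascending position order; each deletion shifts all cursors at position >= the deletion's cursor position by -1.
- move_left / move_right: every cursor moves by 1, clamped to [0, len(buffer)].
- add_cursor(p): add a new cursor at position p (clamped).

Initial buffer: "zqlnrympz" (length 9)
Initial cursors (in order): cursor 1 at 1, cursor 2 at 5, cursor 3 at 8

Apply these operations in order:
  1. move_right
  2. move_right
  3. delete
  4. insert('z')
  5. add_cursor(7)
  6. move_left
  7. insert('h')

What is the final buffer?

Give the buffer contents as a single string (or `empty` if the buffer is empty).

Answer: zqhznryhhzphz

Derivation:
After op 1 (move_right): buffer="zqlnrympz" (len 9), cursors c1@2 c2@6 c3@9, authorship .........
After op 2 (move_right): buffer="zqlnrympz" (len 9), cursors c1@3 c2@7 c3@9, authorship .........
After op 3 (delete): buffer="zqnryp" (len 6), cursors c1@2 c2@5 c3@6, authorship ......
After op 4 (insert('z')): buffer="zqznryzpz" (len 9), cursors c1@3 c2@7 c3@9, authorship ..1...2.3
After op 5 (add_cursor(7)): buffer="zqznryzpz" (len 9), cursors c1@3 c2@7 c4@7 c3@9, authorship ..1...2.3
After op 6 (move_left): buffer="zqznryzpz" (len 9), cursors c1@2 c2@6 c4@6 c3@8, authorship ..1...2.3
After op 7 (insert('h')): buffer="zqhznryhhzphz" (len 13), cursors c1@3 c2@9 c4@9 c3@12, authorship ..11...242.33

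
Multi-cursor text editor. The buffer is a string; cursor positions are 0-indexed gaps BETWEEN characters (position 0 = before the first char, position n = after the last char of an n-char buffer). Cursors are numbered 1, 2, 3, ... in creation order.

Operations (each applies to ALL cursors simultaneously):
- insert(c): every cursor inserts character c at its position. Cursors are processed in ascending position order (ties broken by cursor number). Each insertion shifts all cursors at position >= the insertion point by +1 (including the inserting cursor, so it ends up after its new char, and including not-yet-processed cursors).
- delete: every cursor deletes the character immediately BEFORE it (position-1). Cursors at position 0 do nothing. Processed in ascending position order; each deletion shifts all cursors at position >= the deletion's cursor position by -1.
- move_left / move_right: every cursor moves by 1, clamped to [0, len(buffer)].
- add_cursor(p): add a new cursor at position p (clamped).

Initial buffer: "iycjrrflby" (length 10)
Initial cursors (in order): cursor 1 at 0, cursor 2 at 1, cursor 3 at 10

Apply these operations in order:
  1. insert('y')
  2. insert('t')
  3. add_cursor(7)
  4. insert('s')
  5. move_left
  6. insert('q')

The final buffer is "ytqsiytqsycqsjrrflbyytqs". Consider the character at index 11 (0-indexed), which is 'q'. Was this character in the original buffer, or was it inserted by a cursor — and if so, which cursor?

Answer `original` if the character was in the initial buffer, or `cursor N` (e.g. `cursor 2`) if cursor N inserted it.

After op 1 (insert('y')): buffer="yiyycjrrflbyy" (len 13), cursors c1@1 c2@3 c3@13, authorship 1.2.........3
After op 2 (insert('t')): buffer="ytiytycjrrflbyyt" (len 16), cursors c1@2 c2@5 c3@16, authorship 11.22.........33
After op 3 (add_cursor(7)): buffer="ytiytycjrrflbyyt" (len 16), cursors c1@2 c2@5 c4@7 c3@16, authorship 11.22.........33
After op 4 (insert('s')): buffer="ytsiytsycsjrrflbyyts" (len 20), cursors c1@3 c2@7 c4@10 c3@20, authorship 111.222..4.......333
After op 5 (move_left): buffer="ytsiytsycsjrrflbyyts" (len 20), cursors c1@2 c2@6 c4@9 c3@19, authorship 111.222..4.......333
After op 6 (insert('q')): buffer="ytqsiytqsycqsjrrflbyytqs" (len 24), cursors c1@3 c2@8 c4@12 c3@23, authorship 1111.2222..44.......3333
Authorship (.=original, N=cursor N): 1 1 1 1 . 2 2 2 2 . . 4 4 . . . . . . . 3 3 3 3
Index 11: author = 4

Answer: cursor 4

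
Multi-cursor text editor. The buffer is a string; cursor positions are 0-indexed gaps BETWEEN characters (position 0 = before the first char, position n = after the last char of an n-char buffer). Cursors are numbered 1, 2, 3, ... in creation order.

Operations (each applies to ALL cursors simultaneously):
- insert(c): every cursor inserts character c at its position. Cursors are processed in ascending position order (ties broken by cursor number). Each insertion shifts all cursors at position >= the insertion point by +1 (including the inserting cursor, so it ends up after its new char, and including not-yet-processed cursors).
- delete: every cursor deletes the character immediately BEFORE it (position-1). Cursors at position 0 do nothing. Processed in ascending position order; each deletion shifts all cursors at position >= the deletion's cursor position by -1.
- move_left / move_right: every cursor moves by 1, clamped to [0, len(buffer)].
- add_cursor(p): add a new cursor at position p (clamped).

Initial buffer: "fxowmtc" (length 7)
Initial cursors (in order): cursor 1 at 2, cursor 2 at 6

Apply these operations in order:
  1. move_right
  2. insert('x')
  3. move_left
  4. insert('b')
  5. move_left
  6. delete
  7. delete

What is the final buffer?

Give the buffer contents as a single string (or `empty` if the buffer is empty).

After op 1 (move_right): buffer="fxowmtc" (len 7), cursors c1@3 c2@7, authorship .......
After op 2 (insert('x')): buffer="fxoxwmtcx" (len 9), cursors c1@4 c2@9, authorship ...1....2
After op 3 (move_left): buffer="fxoxwmtcx" (len 9), cursors c1@3 c2@8, authorship ...1....2
After op 4 (insert('b')): buffer="fxobxwmtcbx" (len 11), cursors c1@4 c2@10, authorship ...11....22
After op 5 (move_left): buffer="fxobxwmtcbx" (len 11), cursors c1@3 c2@9, authorship ...11....22
After op 6 (delete): buffer="fxbxwmtbx" (len 9), cursors c1@2 c2@7, authorship ..11...22
After op 7 (delete): buffer="fbxwmbx" (len 7), cursors c1@1 c2@5, authorship .11..22

Answer: fbxwmbx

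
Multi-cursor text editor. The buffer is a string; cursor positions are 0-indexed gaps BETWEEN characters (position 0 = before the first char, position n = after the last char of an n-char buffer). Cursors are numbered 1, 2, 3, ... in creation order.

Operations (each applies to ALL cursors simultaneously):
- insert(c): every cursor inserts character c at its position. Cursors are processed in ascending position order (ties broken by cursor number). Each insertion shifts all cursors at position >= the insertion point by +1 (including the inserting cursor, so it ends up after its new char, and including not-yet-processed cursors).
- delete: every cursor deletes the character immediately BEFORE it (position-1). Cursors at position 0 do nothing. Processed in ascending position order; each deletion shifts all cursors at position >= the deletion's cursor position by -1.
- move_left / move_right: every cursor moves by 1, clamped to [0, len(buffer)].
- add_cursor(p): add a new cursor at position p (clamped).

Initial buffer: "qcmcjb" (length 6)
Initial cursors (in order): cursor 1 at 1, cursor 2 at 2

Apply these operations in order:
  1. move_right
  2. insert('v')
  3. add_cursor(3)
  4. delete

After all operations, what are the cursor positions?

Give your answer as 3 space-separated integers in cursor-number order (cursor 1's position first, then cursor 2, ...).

Answer: 1 2 1

Derivation:
After op 1 (move_right): buffer="qcmcjb" (len 6), cursors c1@2 c2@3, authorship ......
After op 2 (insert('v')): buffer="qcvmvcjb" (len 8), cursors c1@3 c2@5, authorship ..1.2...
After op 3 (add_cursor(3)): buffer="qcvmvcjb" (len 8), cursors c1@3 c3@3 c2@5, authorship ..1.2...
After op 4 (delete): buffer="qmcjb" (len 5), cursors c1@1 c3@1 c2@2, authorship .....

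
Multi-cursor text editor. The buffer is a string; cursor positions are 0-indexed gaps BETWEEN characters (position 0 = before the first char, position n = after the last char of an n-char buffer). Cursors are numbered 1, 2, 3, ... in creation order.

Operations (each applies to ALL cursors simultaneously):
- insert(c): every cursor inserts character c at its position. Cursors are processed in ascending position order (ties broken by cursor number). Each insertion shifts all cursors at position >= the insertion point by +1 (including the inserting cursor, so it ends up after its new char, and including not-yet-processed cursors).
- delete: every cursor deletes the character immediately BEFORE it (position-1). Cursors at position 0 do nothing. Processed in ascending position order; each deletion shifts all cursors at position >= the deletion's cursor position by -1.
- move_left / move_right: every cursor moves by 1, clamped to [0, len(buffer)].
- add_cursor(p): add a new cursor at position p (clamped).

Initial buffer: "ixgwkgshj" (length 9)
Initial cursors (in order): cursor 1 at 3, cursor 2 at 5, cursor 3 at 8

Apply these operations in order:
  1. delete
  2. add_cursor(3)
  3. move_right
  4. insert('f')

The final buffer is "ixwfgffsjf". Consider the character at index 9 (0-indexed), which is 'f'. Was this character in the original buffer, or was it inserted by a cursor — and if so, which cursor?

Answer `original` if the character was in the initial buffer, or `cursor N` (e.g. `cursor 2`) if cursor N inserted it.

Answer: cursor 3

Derivation:
After op 1 (delete): buffer="ixwgsj" (len 6), cursors c1@2 c2@3 c3@5, authorship ......
After op 2 (add_cursor(3)): buffer="ixwgsj" (len 6), cursors c1@2 c2@3 c4@3 c3@5, authorship ......
After op 3 (move_right): buffer="ixwgsj" (len 6), cursors c1@3 c2@4 c4@4 c3@6, authorship ......
After op 4 (insert('f')): buffer="ixwfgffsjf" (len 10), cursors c1@4 c2@7 c4@7 c3@10, authorship ...1.24..3
Authorship (.=original, N=cursor N): . . . 1 . 2 4 . . 3
Index 9: author = 3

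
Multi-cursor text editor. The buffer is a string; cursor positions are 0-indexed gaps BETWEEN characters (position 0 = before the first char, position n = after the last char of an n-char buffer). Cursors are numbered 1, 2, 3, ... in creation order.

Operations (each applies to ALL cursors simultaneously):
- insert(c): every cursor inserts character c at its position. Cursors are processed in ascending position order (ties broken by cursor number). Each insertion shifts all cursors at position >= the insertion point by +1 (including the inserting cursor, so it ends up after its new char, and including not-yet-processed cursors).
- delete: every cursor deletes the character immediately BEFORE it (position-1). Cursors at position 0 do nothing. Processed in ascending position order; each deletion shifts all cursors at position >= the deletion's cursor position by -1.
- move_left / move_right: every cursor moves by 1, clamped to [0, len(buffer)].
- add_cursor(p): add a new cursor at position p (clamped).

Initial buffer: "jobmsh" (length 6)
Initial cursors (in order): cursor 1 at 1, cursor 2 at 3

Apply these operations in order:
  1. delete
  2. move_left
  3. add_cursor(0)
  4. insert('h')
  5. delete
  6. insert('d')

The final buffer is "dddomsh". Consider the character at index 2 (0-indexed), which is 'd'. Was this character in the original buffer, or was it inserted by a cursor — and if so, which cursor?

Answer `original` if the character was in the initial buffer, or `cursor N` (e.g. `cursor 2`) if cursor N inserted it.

Answer: cursor 3

Derivation:
After op 1 (delete): buffer="omsh" (len 4), cursors c1@0 c2@1, authorship ....
After op 2 (move_left): buffer="omsh" (len 4), cursors c1@0 c2@0, authorship ....
After op 3 (add_cursor(0)): buffer="omsh" (len 4), cursors c1@0 c2@0 c3@0, authorship ....
After op 4 (insert('h')): buffer="hhhomsh" (len 7), cursors c1@3 c2@3 c3@3, authorship 123....
After op 5 (delete): buffer="omsh" (len 4), cursors c1@0 c2@0 c3@0, authorship ....
After op 6 (insert('d')): buffer="dddomsh" (len 7), cursors c1@3 c2@3 c3@3, authorship 123....
Authorship (.=original, N=cursor N): 1 2 3 . . . .
Index 2: author = 3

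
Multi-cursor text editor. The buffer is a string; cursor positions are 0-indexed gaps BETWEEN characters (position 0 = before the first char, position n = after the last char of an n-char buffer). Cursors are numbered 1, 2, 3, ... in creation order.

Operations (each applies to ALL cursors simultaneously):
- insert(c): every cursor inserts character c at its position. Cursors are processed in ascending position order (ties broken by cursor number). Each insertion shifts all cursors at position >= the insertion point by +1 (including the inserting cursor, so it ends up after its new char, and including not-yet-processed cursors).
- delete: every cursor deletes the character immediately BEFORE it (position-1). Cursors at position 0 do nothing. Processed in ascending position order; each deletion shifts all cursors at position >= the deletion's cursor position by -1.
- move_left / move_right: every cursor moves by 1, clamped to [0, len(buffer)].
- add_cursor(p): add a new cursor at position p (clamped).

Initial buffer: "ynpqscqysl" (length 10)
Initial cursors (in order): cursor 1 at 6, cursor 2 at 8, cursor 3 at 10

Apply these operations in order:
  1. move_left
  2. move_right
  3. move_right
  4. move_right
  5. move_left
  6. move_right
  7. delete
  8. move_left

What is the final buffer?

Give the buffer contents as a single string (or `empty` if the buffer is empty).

After op 1 (move_left): buffer="ynpqscqysl" (len 10), cursors c1@5 c2@7 c3@9, authorship ..........
After op 2 (move_right): buffer="ynpqscqysl" (len 10), cursors c1@6 c2@8 c3@10, authorship ..........
After op 3 (move_right): buffer="ynpqscqysl" (len 10), cursors c1@7 c2@9 c3@10, authorship ..........
After op 4 (move_right): buffer="ynpqscqysl" (len 10), cursors c1@8 c2@10 c3@10, authorship ..........
After op 5 (move_left): buffer="ynpqscqysl" (len 10), cursors c1@7 c2@9 c3@9, authorship ..........
After op 6 (move_right): buffer="ynpqscqysl" (len 10), cursors c1@8 c2@10 c3@10, authorship ..........
After op 7 (delete): buffer="ynpqscq" (len 7), cursors c1@7 c2@7 c3@7, authorship .......
After op 8 (move_left): buffer="ynpqscq" (len 7), cursors c1@6 c2@6 c3@6, authorship .......

Answer: ynpqscq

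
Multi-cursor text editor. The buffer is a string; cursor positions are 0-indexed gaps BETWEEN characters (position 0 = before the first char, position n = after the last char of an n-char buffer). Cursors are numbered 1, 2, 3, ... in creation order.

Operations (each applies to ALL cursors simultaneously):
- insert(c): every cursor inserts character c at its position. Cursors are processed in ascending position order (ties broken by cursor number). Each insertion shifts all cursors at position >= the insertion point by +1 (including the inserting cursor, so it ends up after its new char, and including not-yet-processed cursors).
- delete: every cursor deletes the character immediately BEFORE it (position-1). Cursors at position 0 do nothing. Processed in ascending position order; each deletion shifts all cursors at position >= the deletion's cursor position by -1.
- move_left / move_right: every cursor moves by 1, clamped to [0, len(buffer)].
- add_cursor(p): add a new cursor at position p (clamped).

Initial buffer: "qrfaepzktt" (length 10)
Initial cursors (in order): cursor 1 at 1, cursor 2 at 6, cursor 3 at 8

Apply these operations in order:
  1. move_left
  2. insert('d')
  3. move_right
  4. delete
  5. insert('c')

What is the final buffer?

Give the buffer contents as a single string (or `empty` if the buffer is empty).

After op 1 (move_left): buffer="qrfaepzktt" (len 10), cursors c1@0 c2@5 c3@7, authorship ..........
After op 2 (insert('d')): buffer="dqrfaedpzdktt" (len 13), cursors c1@1 c2@7 c3@10, authorship 1.....2..3...
After op 3 (move_right): buffer="dqrfaedpzdktt" (len 13), cursors c1@2 c2@8 c3@11, authorship 1.....2..3...
After op 4 (delete): buffer="drfaedzdtt" (len 10), cursors c1@1 c2@6 c3@8, authorship 1....2.3..
After op 5 (insert('c')): buffer="dcrfaedczdctt" (len 13), cursors c1@2 c2@8 c3@11, authorship 11....22.33..

Answer: dcrfaedczdctt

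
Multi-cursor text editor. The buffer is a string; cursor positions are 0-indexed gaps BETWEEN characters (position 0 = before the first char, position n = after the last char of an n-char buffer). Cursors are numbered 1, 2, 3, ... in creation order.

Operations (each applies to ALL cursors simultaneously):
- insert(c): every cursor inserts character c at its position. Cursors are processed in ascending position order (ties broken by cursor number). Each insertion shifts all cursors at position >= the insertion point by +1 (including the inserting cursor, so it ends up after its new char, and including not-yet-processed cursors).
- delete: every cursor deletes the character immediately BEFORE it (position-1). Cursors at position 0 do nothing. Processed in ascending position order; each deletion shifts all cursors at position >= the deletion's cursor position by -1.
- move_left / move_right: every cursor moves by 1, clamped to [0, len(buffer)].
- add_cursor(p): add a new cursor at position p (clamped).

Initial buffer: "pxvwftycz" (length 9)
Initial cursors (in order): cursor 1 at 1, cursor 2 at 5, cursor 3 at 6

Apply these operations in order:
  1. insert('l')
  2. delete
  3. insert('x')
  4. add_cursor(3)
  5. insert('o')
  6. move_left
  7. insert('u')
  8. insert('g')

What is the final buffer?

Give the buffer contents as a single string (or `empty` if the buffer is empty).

After op 1 (insert('l')): buffer="plxvwfltlycz" (len 12), cursors c1@2 c2@7 c3@9, authorship .1....2.3...
After op 2 (delete): buffer="pxvwftycz" (len 9), cursors c1@1 c2@5 c3@6, authorship .........
After op 3 (insert('x')): buffer="pxxvwfxtxycz" (len 12), cursors c1@2 c2@7 c3@9, authorship .1....2.3...
After op 4 (add_cursor(3)): buffer="pxxvwfxtxycz" (len 12), cursors c1@2 c4@3 c2@7 c3@9, authorship .1....2.3...
After op 5 (insert('o')): buffer="pxoxovwfxotxoycz" (len 16), cursors c1@3 c4@5 c2@10 c3@13, authorship .11.4...22.33...
After op 6 (move_left): buffer="pxoxovwfxotxoycz" (len 16), cursors c1@2 c4@4 c2@9 c3@12, authorship .11.4...22.33...
After op 7 (insert('u')): buffer="pxuoxuovwfxuotxuoycz" (len 20), cursors c1@3 c4@6 c2@12 c3@16, authorship .111.44...222.333...
After op 8 (insert('g')): buffer="pxugoxugovwfxugotxugoycz" (len 24), cursors c1@4 c4@8 c2@15 c3@20, authorship .1111.444...2222.3333...

Answer: pxugoxugovwfxugotxugoycz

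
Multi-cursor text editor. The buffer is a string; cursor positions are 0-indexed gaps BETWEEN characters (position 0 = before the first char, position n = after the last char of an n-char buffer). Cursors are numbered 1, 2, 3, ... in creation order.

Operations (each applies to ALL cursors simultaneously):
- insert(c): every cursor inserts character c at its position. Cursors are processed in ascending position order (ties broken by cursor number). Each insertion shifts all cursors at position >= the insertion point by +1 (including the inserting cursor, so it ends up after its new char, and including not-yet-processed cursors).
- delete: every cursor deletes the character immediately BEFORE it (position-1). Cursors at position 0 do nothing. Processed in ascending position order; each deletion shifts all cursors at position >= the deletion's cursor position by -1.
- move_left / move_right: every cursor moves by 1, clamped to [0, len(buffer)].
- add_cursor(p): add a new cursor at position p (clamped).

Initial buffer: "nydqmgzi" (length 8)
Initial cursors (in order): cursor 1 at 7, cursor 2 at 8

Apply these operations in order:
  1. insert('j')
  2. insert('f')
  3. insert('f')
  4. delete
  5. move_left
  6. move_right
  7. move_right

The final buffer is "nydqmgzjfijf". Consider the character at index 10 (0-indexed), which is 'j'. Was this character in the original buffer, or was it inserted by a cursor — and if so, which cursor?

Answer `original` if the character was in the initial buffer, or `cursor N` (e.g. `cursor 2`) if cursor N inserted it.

After op 1 (insert('j')): buffer="nydqmgzjij" (len 10), cursors c1@8 c2@10, authorship .......1.2
After op 2 (insert('f')): buffer="nydqmgzjfijf" (len 12), cursors c1@9 c2@12, authorship .......11.22
After op 3 (insert('f')): buffer="nydqmgzjffijff" (len 14), cursors c1@10 c2@14, authorship .......111.222
After op 4 (delete): buffer="nydqmgzjfijf" (len 12), cursors c1@9 c2@12, authorship .......11.22
After op 5 (move_left): buffer="nydqmgzjfijf" (len 12), cursors c1@8 c2@11, authorship .......11.22
After op 6 (move_right): buffer="nydqmgzjfijf" (len 12), cursors c1@9 c2@12, authorship .......11.22
After op 7 (move_right): buffer="nydqmgzjfijf" (len 12), cursors c1@10 c2@12, authorship .......11.22
Authorship (.=original, N=cursor N): . . . . . . . 1 1 . 2 2
Index 10: author = 2

Answer: cursor 2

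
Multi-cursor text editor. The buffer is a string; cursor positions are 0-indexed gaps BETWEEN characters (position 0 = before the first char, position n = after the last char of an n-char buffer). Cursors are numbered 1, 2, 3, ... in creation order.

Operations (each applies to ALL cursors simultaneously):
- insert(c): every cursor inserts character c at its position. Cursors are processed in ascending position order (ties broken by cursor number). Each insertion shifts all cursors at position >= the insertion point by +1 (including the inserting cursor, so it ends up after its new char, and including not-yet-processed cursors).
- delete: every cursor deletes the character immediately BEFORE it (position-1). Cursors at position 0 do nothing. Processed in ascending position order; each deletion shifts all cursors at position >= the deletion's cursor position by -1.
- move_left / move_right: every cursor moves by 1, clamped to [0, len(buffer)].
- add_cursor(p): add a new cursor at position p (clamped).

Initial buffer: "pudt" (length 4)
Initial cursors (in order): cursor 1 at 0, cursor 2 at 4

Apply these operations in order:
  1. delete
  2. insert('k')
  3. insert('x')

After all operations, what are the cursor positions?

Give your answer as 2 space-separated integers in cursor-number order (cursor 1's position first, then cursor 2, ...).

Answer: 2 7

Derivation:
After op 1 (delete): buffer="pud" (len 3), cursors c1@0 c2@3, authorship ...
After op 2 (insert('k')): buffer="kpudk" (len 5), cursors c1@1 c2@5, authorship 1...2
After op 3 (insert('x')): buffer="kxpudkx" (len 7), cursors c1@2 c2@7, authorship 11...22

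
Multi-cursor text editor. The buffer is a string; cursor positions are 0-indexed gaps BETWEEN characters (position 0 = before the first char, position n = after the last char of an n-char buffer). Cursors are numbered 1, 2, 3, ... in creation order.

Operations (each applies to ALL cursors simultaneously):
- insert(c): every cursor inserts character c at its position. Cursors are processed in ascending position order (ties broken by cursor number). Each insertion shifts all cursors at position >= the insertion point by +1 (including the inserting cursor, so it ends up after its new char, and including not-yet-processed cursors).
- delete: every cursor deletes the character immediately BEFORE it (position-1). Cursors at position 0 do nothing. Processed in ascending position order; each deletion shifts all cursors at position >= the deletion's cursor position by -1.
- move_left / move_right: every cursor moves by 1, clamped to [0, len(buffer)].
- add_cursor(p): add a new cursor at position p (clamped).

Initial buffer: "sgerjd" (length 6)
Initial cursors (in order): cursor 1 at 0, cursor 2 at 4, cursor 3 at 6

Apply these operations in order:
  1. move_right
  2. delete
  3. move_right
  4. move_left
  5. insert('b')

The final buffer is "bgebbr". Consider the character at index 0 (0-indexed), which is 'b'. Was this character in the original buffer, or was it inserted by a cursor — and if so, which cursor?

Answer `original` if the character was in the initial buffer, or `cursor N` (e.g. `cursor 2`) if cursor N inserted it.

Answer: cursor 1

Derivation:
After op 1 (move_right): buffer="sgerjd" (len 6), cursors c1@1 c2@5 c3@6, authorship ......
After op 2 (delete): buffer="ger" (len 3), cursors c1@0 c2@3 c3@3, authorship ...
After op 3 (move_right): buffer="ger" (len 3), cursors c1@1 c2@3 c3@3, authorship ...
After op 4 (move_left): buffer="ger" (len 3), cursors c1@0 c2@2 c3@2, authorship ...
After op 5 (insert('b')): buffer="bgebbr" (len 6), cursors c1@1 c2@5 c3@5, authorship 1..23.
Authorship (.=original, N=cursor N): 1 . . 2 3 .
Index 0: author = 1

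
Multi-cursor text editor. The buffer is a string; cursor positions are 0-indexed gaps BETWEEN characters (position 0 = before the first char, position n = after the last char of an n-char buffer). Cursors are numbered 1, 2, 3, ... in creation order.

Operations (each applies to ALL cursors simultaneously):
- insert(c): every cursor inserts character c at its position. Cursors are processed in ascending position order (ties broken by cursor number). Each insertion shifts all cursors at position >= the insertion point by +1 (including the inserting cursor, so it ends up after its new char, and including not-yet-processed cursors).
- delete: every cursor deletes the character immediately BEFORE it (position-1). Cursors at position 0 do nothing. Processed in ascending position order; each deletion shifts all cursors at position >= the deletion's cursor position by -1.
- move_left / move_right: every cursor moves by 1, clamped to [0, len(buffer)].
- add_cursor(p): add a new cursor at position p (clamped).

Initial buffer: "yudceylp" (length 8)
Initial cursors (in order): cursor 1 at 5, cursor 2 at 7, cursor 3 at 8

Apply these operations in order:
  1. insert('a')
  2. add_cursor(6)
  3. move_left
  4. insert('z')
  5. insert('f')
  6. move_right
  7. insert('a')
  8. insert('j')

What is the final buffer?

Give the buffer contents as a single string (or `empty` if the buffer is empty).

Answer: yudcezzffaaajjylzfaajpzfaaj

Derivation:
After op 1 (insert('a')): buffer="yudceaylapa" (len 11), cursors c1@6 c2@9 c3@11, authorship .....1..2.3
After op 2 (add_cursor(6)): buffer="yudceaylapa" (len 11), cursors c1@6 c4@6 c2@9 c3@11, authorship .....1..2.3
After op 3 (move_left): buffer="yudceaylapa" (len 11), cursors c1@5 c4@5 c2@8 c3@10, authorship .....1..2.3
After op 4 (insert('z')): buffer="yudcezzaylzapza" (len 15), cursors c1@7 c4@7 c2@11 c3@14, authorship .....141..22.33
After op 5 (insert('f')): buffer="yudcezzffaylzfapzfa" (len 19), cursors c1@9 c4@9 c2@14 c3@18, authorship .....14141..222.333
After op 6 (move_right): buffer="yudcezzffaylzfapzfa" (len 19), cursors c1@10 c4@10 c2@15 c3@19, authorship .....14141..222.333
After op 7 (insert('a')): buffer="yudcezzffaaaylzfaapzfaa" (len 23), cursors c1@12 c4@12 c2@18 c3@23, authorship .....1414114..2222.3333
After op 8 (insert('j')): buffer="yudcezzffaaajjylzfaajpzfaaj" (len 27), cursors c1@14 c4@14 c2@21 c3@27, authorship .....141411414..22222.33333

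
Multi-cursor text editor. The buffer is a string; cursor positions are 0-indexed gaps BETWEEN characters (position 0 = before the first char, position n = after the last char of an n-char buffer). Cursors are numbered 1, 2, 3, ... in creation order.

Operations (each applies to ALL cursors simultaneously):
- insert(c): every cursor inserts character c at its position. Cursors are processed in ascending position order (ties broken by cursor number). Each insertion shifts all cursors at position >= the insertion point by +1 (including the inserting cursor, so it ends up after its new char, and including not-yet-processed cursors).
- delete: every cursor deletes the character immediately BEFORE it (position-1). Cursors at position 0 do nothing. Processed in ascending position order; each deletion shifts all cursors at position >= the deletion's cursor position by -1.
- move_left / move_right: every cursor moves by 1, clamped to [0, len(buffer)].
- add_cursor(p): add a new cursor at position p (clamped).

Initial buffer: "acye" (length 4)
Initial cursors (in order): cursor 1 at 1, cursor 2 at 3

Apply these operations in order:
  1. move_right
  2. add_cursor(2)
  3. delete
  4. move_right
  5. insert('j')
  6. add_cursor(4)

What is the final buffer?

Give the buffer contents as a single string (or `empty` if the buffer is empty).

Answer: yjjj

Derivation:
After op 1 (move_right): buffer="acye" (len 4), cursors c1@2 c2@4, authorship ....
After op 2 (add_cursor(2)): buffer="acye" (len 4), cursors c1@2 c3@2 c2@4, authorship ....
After op 3 (delete): buffer="y" (len 1), cursors c1@0 c3@0 c2@1, authorship .
After op 4 (move_right): buffer="y" (len 1), cursors c1@1 c2@1 c3@1, authorship .
After op 5 (insert('j')): buffer="yjjj" (len 4), cursors c1@4 c2@4 c3@4, authorship .123
After op 6 (add_cursor(4)): buffer="yjjj" (len 4), cursors c1@4 c2@4 c3@4 c4@4, authorship .123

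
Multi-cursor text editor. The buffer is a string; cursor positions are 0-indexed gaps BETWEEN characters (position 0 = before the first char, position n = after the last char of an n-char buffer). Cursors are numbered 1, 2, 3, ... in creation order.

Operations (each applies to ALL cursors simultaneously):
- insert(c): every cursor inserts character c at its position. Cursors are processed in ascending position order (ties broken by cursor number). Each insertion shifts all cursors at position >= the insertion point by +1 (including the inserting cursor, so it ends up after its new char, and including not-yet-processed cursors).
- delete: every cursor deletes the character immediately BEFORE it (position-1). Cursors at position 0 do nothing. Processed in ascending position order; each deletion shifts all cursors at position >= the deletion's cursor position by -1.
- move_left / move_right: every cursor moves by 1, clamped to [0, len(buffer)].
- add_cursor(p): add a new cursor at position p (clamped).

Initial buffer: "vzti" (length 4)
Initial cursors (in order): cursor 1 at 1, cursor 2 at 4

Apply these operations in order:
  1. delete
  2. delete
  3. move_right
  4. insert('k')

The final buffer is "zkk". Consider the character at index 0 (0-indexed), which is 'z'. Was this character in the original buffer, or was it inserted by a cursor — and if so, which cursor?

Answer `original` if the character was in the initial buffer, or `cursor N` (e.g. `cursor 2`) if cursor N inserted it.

Answer: original

Derivation:
After op 1 (delete): buffer="zt" (len 2), cursors c1@0 c2@2, authorship ..
After op 2 (delete): buffer="z" (len 1), cursors c1@0 c2@1, authorship .
After op 3 (move_right): buffer="z" (len 1), cursors c1@1 c2@1, authorship .
After op 4 (insert('k')): buffer="zkk" (len 3), cursors c1@3 c2@3, authorship .12
Authorship (.=original, N=cursor N): . 1 2
Index 0: author = original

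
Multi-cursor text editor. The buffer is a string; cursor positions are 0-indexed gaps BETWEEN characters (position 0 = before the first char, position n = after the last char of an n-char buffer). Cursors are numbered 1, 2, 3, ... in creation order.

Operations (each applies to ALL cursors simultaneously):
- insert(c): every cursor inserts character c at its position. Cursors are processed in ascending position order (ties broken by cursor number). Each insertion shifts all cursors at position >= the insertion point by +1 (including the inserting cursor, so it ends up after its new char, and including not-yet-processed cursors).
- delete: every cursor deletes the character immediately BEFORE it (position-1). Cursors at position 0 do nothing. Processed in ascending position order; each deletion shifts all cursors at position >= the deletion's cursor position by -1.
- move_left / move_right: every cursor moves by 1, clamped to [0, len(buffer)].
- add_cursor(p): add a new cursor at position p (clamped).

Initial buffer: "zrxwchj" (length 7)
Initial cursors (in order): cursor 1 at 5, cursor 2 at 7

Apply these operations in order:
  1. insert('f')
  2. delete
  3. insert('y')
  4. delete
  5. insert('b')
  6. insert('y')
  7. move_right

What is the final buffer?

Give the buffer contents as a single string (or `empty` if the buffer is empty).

Answer: zrxwcbyhjby

Derivation:
After op 1 (insert('f')): buffer="zrxwcfhjf" (len 9), cursors c1@6 c2@9, authorship .....1..2
After op 2 (delete): buffer="zrxwchj" (len 7), cursors c1@5 c2@7, authorship .......
After op 3 (insert('y')): buffer="zrxwcyhjy" (len 9), cursors c1@6 c2@9, authorship .....1..2
After op 4 (delete): buffer="zrxwchj" (len 7), cursors c1@5 c2@7, authorship .......
After op 5 (insert('b')): buffer="zrxwcbhjb" (len 9), cursors c1@6 c2@9, authorship .....1..2
After op 6 (insert('y')): buffer="zrxwcbyhjby" (len 11), cursors c1@7 c2@11, authorship .....11..22
After op 7 (move_right): buffer="zrxwcbyhjby" (len 11), cursors c1@8 c2@11, authorship .....11..22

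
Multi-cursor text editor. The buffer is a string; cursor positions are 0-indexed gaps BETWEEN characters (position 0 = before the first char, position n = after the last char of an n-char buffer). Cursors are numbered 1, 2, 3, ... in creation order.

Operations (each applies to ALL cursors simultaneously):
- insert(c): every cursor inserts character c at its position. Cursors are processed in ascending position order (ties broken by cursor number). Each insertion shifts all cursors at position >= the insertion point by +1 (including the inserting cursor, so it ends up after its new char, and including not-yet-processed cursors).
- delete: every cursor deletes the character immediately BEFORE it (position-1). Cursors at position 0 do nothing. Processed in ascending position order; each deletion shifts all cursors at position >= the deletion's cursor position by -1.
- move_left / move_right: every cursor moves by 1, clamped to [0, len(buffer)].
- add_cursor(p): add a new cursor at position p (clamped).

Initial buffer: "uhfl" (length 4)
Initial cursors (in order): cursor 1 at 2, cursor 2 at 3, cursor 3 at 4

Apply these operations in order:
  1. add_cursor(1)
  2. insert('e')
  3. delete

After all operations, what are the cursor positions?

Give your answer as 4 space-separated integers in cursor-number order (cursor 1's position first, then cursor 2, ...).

After op 1 (add_cursor(1)): buffer="uhfl" (len 4), cursors c4@1 c1@2 c2@3 c3@4, authorship ....
After op 2 (insert('e')): buffer="uehefele" (len 8), cursors c4@2 c1@4 c2@6 c3@8, authorship .4.1.2.3
After op 3 (delete): buffer="uhfl" (len 4), cursors c4@1 c1@2 c2@3 c3@4, authorship ....

Answer: 2 3 4 1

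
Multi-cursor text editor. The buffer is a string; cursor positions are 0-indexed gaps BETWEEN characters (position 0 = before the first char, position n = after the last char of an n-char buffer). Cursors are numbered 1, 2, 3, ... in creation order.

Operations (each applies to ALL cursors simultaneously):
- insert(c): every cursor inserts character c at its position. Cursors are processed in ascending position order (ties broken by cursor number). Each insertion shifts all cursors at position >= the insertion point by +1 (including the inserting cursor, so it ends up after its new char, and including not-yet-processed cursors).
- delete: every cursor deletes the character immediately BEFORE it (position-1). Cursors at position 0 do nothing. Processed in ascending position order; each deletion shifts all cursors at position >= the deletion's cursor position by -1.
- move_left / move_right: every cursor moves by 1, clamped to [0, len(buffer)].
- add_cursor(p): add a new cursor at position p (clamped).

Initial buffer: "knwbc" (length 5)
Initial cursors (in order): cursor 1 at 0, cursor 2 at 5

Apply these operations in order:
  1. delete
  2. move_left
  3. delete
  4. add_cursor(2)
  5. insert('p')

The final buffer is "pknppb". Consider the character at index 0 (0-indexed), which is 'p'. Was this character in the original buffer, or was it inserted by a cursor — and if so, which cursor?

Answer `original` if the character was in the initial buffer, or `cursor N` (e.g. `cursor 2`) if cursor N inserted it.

Answer: cursor 1

Derivation:
After op 1 (delete): buffer="knwb" (len 4), cursors c1@0 c2@4, authorship ....
After op 2 (move_left): buffer="knwb" (len 4), cursors c1@0 c2@3, authorship ....
After op 3 (delete): buffer="knb" (len 3), cursors c1@0 c2@2, authorship ...
After op 4 (add_cursor(2)): buffer="knb" (len 3), cursors c1@0 c2@2 c3@2, authorship ...
After op 5 (insert('p')): buffer="pknppb" (len 6), cursors c1@1 c2@5 c3@5, authorship 1..23.
Authorship (.=original, N=cursor N): 1 . . 2 3 .
Index 0: author = 1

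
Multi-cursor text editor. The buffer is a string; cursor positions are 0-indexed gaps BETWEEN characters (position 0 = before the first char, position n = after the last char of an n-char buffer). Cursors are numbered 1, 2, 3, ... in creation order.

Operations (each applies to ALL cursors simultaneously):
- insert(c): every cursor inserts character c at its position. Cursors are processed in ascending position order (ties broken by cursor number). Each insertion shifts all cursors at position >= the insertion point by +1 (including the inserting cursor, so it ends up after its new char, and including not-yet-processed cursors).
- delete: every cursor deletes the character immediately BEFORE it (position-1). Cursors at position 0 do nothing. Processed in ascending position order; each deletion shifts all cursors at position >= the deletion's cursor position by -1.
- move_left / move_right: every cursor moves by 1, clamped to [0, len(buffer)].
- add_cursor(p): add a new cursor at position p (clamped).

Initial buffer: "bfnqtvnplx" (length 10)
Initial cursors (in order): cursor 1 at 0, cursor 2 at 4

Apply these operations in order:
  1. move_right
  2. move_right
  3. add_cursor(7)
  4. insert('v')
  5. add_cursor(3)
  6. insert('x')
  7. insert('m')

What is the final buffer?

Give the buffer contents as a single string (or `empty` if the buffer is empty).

Answer: bfvxxmmnqtvvxmnvxmplx

Derivation:
After op 1 (move_right): buffer="bfnqtvnplx" (len 10), cursors c1@1 c2@5, authorship ..........
After op 2 (move_right): buffer="bfnqtvnplx" (len 10), cursors c1@2 c2@6, authorship ..........
After op 3 (add_cursor(7)): buffer="bfnqtvnplx" (len 10), cursors c1@2 c2@6 c3@7, authorship ..........
After op 4 (insert('v')): buffer="bfvnqtvvnvplx" (len 13), cursors c1@3 c2@8 c3@10, authorship ..1....2.3...
After op 5 (add_cursor(3)): buffer="bfvnqtvvnvplx" (len 13), cursors c1@3 c4@3 c2@8 c3@10, authorship ..1....2.3...
After op 6 (insert('x')): buffer="bfvxxnqtvvxnvxplx" (len 17), cursors c1@5 c4@5 c2@11 c3@14, authorship ..114....22.33...
After op 7 (insert('m')): buffer="bfvxxmmnqtvvxmnvxmplx" (len 21), cursors c1@7 c4@7 c2@14 c3@18, authorship ..11414....222.333...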